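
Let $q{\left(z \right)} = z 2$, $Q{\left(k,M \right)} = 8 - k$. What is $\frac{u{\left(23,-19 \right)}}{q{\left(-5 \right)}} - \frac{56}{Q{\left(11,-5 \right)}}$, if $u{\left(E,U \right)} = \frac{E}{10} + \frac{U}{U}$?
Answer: $\frac{5501}{300} \approx 18.337$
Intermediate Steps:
$q{\left(z \right)} = 2 z$
$u{\left(E,U \right)} = 1 + \frac{E}{10}$ ($u{\left(E,U \right)} = E \frac{1}{10} + 1 = \frac{E}{10} + 1 = 1 + \frac{E}{10}$)
$\frac{u{\left(23,-19 \right)}}{q{\left(-5 \right)}} - \frac{56}{Q{\left(11,-5 \right)}} = \frac{1 + \frac{1}{10} \cdot 23}{2 \left(-5\right)} - \frac{56}{8 - 11} = \frac{1 + \frac{23}{10}}{-10} - \frac{56}{8 - 11} = \frac{33}{10} \left(- \frac{1}{10}\right) - \frac{56}{-3} = - \frac{33}{100} - - \frac{56}{3} = - \frac{33}{100} + \frac{56}{3} = \frac{5501}{300}$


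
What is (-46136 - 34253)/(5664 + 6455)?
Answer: -80389/12119 ≈ -6.6333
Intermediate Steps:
(-46136 - 34253)/(5664 + 6455) = -80389/12119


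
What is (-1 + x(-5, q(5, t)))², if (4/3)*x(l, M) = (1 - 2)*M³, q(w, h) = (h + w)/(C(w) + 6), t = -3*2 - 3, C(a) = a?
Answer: 1646089/1771561 ≈ 0.92917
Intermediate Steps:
t = -9 (t = -6 - 3 = -9)
q(w, h) = (h + w)/(6 + w) (q(w, h) = (h + w)/(w + 6) = (h + w)/(6 + w))
x(l, M) = -3*M³/4 (x(l, M) = 3*((1 - 2)*M³)/4 = 3*(-M³)/4 = -3*M³/4)
(-1 + x(-5, q(5, t)))² = (-1 - 3*(-9 + 5)³/(6 + 5)³/4)² = (-1 - 3*(-4/11)³/4)² = (-1 - ¾*(-64/1331))² = (-1 + 48/1331)² = (-1283/1331)² = 1646089/1771561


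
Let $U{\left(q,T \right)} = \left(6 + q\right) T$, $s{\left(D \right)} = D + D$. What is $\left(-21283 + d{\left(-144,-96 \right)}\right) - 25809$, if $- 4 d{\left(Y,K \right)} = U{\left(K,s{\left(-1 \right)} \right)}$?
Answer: $-47137$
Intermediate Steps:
$s{\left(D \right)} = 2 D$
$U{\left(q,T \right)} = T \left(6 + q\right)$
$d{\left(Y,K \right)} = 3 + \frac{K}{2}$ ($d{\left(Y,K \right)} = - \frac{2 \left(-1\right) \left(6 + K\right)}{4} = - \frac{\left(-2\right) \left(6 + K\right)}{4} = - \frac{-12 - 2 K}{4} = 3 + \frac{K}{2}$)
$\left(-21283 + d{\left(-144,-96 \right)}\right) - 25809 = \left(-21283 + \left(3 + \frac{1}{2} \left(-96\right)\right)\right) - 25809 = \left(-21283 + \left(3 - 48\right)\right) - 25809 = \left(-21283 - 45\right) - 25809 = -21328 - 25809 = -47137$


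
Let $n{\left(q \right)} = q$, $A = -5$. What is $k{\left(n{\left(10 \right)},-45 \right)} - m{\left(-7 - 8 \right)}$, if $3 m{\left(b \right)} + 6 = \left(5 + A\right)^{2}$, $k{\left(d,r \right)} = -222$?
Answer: $-220$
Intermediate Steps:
$m{\left(b \right)} = -2$ ($m{\left(b \right)} = -2 + \frac{\left(5 - 5\right)^{2}}{3} = -2 + \frac{0^{2}}{3} = -2 + \frac{1}{3} \cdot 0 = -2 + 0 = -2$)
$k{\left(n{\left(10 \right)},-45 \right)} - m{\left(-7 - 8 \right)} = -222 - -2 = -222 + 2 = -220$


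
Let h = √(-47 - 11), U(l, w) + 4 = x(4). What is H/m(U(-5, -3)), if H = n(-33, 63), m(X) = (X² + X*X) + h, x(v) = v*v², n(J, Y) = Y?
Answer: 226800/25920029 - 63*I*√58/51840058 ≈ 0.00875 - 9.2553e-6*I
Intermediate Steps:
x(v) = v³
U(l, w) = 60 (U(l, w) = -4 + 4³ = -4 + 64 = 60)
h = I*√58 (h = √(-58) = I*√58 ≈ 7.6158*I)
m(X) = 2*X² + I*√58 (m(X) = (X² + X*X) + I*√58 = (X² + X²) + I*√58 = 2*X² + I*√58)
H = 63
H/m(U(-5, -3)) = 63/(2*60² + I*√58) = 63/(2*3600 + I*√58) = 63/(7200 + I*√58)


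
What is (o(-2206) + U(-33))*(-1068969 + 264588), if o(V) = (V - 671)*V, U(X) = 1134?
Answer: -5106046494276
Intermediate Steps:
o(V) = V*(-671 + V) (o(V) = (-671 + V)*V = V*(-671 + V))
(o(-2206) + U(-33))*(-1068969 + 264588) = (-2206*(-671 - 2206) + 1134)*(-1068969 + 264588) = (-2206*(-2877) + 1134)*(-804381) = (6346662 + 1134)*(-804381) = 6347796*(-804381) = -5106046494276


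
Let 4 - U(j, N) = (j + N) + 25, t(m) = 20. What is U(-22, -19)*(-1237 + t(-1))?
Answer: -24340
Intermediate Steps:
U(j, N) = -21 - N - j (U(j, N) = 4 - ((j + N) + 25) = 4 - ((N + j) + 25) = 4 - (25 + N + j) = 4 + (-25 - N - j) = -21 - N - j)
U(-22, -19)*(-1237 + t(-1)) = (-21 - 1*(-19) - 1*(-22))*(-1237 + 20) = (-21 + 19 + 22)*(-1217) = 20*(-1217) = -24340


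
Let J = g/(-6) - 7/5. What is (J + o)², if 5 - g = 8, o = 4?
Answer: 961/100 ≈ 9.6100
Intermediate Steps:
g = -3 (g = 5 - 1*8 = 5 - 8 = -3)
J = -9/10 (J = -3/(-6) - 7/5 = -3*(-⅙) - 7*⅕ = ½ - 7/5 = -9/10 ≈ -0.90000)
(J + o)² = (-9/10 + 4)² = (31/10)² = 961/100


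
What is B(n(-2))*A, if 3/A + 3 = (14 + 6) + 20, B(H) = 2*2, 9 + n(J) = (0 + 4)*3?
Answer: 12/37 ≈ 0.32432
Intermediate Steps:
n(J) = 3 (n(J) = -9 + (0 + 4)*3 = -9 + 4*3 = -9 + 12 = 3)
B(H) = 4
A = 3/37 (A = 3/(-3 + ((14 + 6) + 20)) = 3/(-3 + (20 + 20)) = 3/(-3 + 40) = 3/37 ≈ 0.081081)
B(n(-2))*A = 4*(3/37) = 12/37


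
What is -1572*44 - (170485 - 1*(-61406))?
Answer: -301059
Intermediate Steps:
-1572*44 - (170485 - 1*(-61406)) = -69168 - (170485 + 61406) = -69168 - 1*231891 = -69168 - 231891 = -301059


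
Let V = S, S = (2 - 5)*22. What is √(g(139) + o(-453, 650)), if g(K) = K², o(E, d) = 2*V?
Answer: √19189 ≈ 138.52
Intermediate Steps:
S = -66 (S = -3*22 = -66)
V = -66
o(E, d) = -132 (o(E, d) = 2*(-66) = -132)
√(g(139) + o(-453, 650)) = √(139² - 132) = √(19321 - 132) = √19189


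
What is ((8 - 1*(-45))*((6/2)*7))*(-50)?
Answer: -55650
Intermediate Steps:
((8 - 1*(-45))*((6/2)*7))*(-50) = ((8 + 45)*((6*(½))*7))*(-50) = (53*(3*7))*(-50) = (53*21)*(-50) = 1113*(-50) = -55650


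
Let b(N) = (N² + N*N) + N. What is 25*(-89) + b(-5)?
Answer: -2180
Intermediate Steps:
b(N) = N + 2*N² (b(N) = (N² + N²) + N = 2*N² + N = N + 2*N²)
25*(-89) + b(-5) = 25*(-89) - 5*(1 + 2*(-5)) = -2225 - 5*(1 - 10) = -2225 - 5*(-9) = -2225 + 45 = -2180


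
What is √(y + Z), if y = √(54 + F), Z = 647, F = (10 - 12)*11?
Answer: √(647 + 4*√2) ≈ 25.547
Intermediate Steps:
F = -22 (F = -2*11 = -22)
y = 4*√2 (y = √(54 - 22) = √32 = 4*√2 ≈ 5.6569)
√(y + Z) = √(4*√2 + 647) = √(647 + 4*√2)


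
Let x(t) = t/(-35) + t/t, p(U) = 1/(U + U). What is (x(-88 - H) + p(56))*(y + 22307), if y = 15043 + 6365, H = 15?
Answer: 2764037/16 ≈ 1.7275e+5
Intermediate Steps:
p(U) = 1/(2*U)
x(t) = 1 - t/35 (x(t) = t*(-1/35) + 1 = -t/35 + 1 = 1 - t/35)
y = 21408
(x(-88 - H) + p(56))*(y + 22307) = ((1 - (-88 - 1*15)/35) + (½)/56)*(21408 + 22307) = ((1 - (-88 - 15)/35) + (½)*(1/56))*43715 = ((1 - 1/35*(-103)) + 1/112)*43715 = ((1 + 103/35) + 1/112)*43715 = (138/35 + 1/112)*43715 = (2213/560)*43715 = 2764037/16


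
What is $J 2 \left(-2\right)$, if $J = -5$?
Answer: $20$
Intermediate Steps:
$J 2 \left(-2\right) = \left(-5\right) 2 \left(-2\right) = \left(-10\right) \left(-2\right) = 20$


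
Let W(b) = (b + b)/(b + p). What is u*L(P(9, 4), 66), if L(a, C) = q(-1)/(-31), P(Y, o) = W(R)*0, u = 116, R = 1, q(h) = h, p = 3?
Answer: 116/31 ≈ 3.7419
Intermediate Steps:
W(b) = 2*b/(3 + b) (W(b) = (b + b)/(b + 3) = (2*b)/(3 + b) = 2*b/(3 + b))
P(Y, o) = 0 (P(Y, o) = (2*1/(3 + 1))*0 = (2*1/4)*0 = (2*1*(1/4))*0 = (1/2)*0 = 0)
L(a, C) = 1/31 (L(a, C) = -1/(-31) = -1*(-1/31) = 1/31)
u*L(P(9, 4), 66) = 116*(1/31) = 116/31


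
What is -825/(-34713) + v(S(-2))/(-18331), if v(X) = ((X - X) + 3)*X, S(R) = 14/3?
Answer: 4879031/212108001 ≈ 0.023003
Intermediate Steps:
S(R) = 14/3 (S(R) = 14*(⅓) = 14/3)
v(X) = 3*X (v(X) = (0 + 3)*X = 3*X)
-825/(-34713) + v(S(-2))/(-18331) = -825/(-34713) + (3*(14/3))/(-18331) = -825*(-1/34713) + 14*(-1/18331) = 275/11571 - 14/18331 = 4879031/212108001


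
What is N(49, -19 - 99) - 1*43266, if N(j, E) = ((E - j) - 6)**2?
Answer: -13337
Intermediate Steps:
N(j, E) = (-6 + E - j)**2
N(49, -19 - 99) - 1*43266 = (6 + 49 - (-19 - 99))**2 - 1*43266 = (6 + 49 - 1*(-118))**2 - 43266 = (6 + 49 + 118)**2 - 43266 = 173**2 - 43266 = 29929 - 43266 = -13337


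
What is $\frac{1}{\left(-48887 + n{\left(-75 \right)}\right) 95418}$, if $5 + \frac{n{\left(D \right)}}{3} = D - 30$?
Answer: $- \frac{1}{4696187706} \approx -2.1294 \cdot 10^{-10}$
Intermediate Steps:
$n{\left(D \right)} = -105 + 3 D$ ($n{\left(D \right)} = -15 + 3 \left(D - 30\right) = -15 + 3 \left(-30 + D\right) = -15 + \left(-90 + 3 D\right) = -105 + 3 D$)
$\frac{1}{\left(-48887 + n{\left(-75 \right)}\right) 95418} = \frac{1}{\left(-48887 + \left(-105 + 3 \left(-75\right)\right)\right) 95418} = \frac{1}{-48887 - 330} \cdot \frac{1}{95418} = \frac{1}{-49217} \cdot \frac{1}{95418} = \left(- \frac{1}{49217}\right) \frac{1}{95418} = - \frac{1}{4696187706}$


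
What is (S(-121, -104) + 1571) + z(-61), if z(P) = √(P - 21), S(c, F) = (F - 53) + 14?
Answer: 1428 + I*√82 ≈ 1428.0 + 9.0554*I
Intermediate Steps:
S(c, F) = -39 + F (S(c, F) = (-53 + F) + 14 = -39 + F)
z(P) = √(-21 + P)
(S(-121, -104) + 1571) + z(-61) = ((-39 - 104) + 1571) + √(-21 - 61) = (-143 + 1571) + √(-82) = 1428 + I*√82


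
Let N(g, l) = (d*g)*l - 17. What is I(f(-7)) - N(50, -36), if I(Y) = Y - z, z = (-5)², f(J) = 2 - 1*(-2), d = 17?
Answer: 30596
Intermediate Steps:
f(J) = 4 (f(J) = 2 + 2 = 4)
z = 25
N(g, l) = -17 + 17*g*l (N(g, l) = (17*g)*l - 17 = 17*g*l - 17 = -17 + 17*g*l)
I(Y) = -25 + Y (I(Y) = Y - 1*25 = Y - 25 = -25 + Y)
I(f(-7)) - N(50, -36) = (-25 + 4) - (-17 + 17*50*(-36)) = -21 - (-17 - 30600) = -21 - 1*(-30617) = -21 + 30617 = 30596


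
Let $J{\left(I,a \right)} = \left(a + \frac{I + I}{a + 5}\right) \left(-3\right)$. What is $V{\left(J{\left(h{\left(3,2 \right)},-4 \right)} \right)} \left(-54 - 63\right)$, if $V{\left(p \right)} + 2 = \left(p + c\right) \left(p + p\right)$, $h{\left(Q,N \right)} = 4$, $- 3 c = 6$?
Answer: $-39078$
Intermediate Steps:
$c = -2$ ($c = \left(- \frac{1}{3}\right) 6 = -2$)
$J{\left(I,a \right)} = - 3 a - \frac{6 I}{5 + a}$ ($J{\left(I,a \right)} = \left(a + \frac{2 I}{5 + a}\right) \left(-3\right) = - 3 a - \frac{6 I}{5 + a}$)
$V{\left(p \right)} = -2 + 2 p \left(-2 + p\right)$ ($V{\left(p \right)} = -2 + \left(p - 2\right) \left(p + p\right) = -2 + \left(-2 + p\right) 2 p = -2 + 2 p \left(-2 + p\right)$)
$V{\left(J{\left(h{\left(3,2 \right)},-4 \right)} \right)} \left(-54 - 63\right) = \left(-2 - 4 \frac{3 \left(- \left(-4\right)^{2} - -20 - 8\right)}{5 - 4} + 2 \left(\frac{3 \left(- \left(-4\right)^{2} - -20 - 8\right)}{5 - 4}\right)^{2}\right) \left(-54 - 63\right) = \left(-2 - 4 \frac{3 \left(\left(-1\right) 16 + 20 - 8\right)}{1} + 2 \left(\frac{3 \left(\left(-1\right) 16 + 20 - 8\right)}{1}\right)^{2}\right) \left(-117\right) = \left(-2 - 4 \cdot 3 \cdot 1 \left(-16 + 20 - 8\right) + 2 \left(3 \cdot 1 \left(-16 + 20 - 8\right)\right)^{2}\right) \left(-117\right) = \left(-2 - 4 \cdot 3 \cdot 1 \left(-4\right) + 2 \left(3 \cdot 1 \left(-4\right)\right)^{2}\right) \left(-117\right) = \left(-2 - -48 + 2 \left(-12\right)^{2}\right) \left(-117\right) = \left(-2 + 48 + 2 \cdot 144\right) \left(-117\right) = \left(-2 + 48 + 288\right) \left(-117\right) = 334 \left(-117\right) = -39078$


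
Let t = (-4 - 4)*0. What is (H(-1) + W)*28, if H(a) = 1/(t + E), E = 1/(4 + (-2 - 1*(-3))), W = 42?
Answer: 1316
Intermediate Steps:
E = ⅕ (E = 1/(4 + (-2 + 3)) = 1/(4 + 1) = 1/5 = ⅕ ≈ 0.20000)
t = 0 (t = -8*0 = 0)
H(a) = 5 (H(a) = 1/(0 + ⅕) = 1/(⅕) = 5)
(H(-1) + W)*28 = (5 + 42)*28 = 47*28 = 1316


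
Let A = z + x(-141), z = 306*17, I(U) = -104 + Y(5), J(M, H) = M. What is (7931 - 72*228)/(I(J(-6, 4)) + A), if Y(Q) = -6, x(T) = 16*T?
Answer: -8485/2836 ≈ -2.9919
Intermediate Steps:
I(U) = -110 (I(U) = -104 - 6 = -110)
z = 5202
A = 2946 (A = 5202 + 16*(-141) = 5202 - 2256 = 2946)
(7931 - 72*228)/(I(J(-6, 4)) + A) = (7931 - 72*228)/(-110 + 2946) = (7931 - 16416)/2836 = -8485*1/2836 = -8485/2836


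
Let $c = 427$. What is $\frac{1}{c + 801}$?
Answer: $\frac{1}{1228} \approx 0.00081433$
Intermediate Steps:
$\frac{1}{c + 801} = \frac{1}{427 + 801} = \frac{1}{1228}$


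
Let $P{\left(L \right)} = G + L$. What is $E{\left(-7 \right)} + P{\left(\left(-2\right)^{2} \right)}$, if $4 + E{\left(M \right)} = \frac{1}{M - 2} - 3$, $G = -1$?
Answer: $- \frac{37}{9} \approx -4.1111$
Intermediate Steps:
$E{\left(M \right)} = -7 + \frac{1}{-2 + M}$ ($E{\left(M \right)} = -4 + \left(\frac{1}{M - 2} - 3\right) = -4 - \left(3 - \frac{1}{-2 + M}\right) = -7 + \frac{1}{-2 + M}$)
$P{\left(L \right)} = -1 + L$
$E{\left(-7 \right)} + P{\left(\left(-2\right)^{2} \right)} = \frac{15 - -49}{-2 - 7} - \left(1 - \left(-2\right)^{2}\right) = \frac{15 + 49}{-9} + \left(-1 + 4\right) = \left(- \frac{1}{9}\right) 64 + 3 = - \frac{64}{9} + 3 = - \frac{37}{9}$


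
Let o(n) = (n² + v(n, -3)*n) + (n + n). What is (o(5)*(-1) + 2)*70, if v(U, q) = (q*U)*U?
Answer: 23940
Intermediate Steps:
v(U, q) = q*U² (v(U, q) = (U*q)*U = q*U²)
o(n) = n² - 3*n³ + 2*n (o(n) = (n² + (-3*n²)*n) + (n + n) = (n² - 3*n³) + 2*n = n² - 3*n³ + 2*n)
(o(5)*(-1) + 2)*70 = ((5*(2 + 5 - 3*5²))*(-1) + 2)*70 = ((5*(2 + 5 - 3*25))*(-1) + 2)*70 = ((5*(2 + 5 - 75))*(-1) + 2)*70 = ((5*(-68))*(-1) + 2)*70 = (-340*(-1) + 2)*70 = (340 + 2)*70 = 342*70 = 23940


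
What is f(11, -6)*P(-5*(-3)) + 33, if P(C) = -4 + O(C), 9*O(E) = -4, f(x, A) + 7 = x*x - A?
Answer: -1501/3 ≈ -500.33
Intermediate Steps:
f(x, A) = -7 + x² - A (f(x, A) = -7 + (x*x - A) = -7 + (x² - A) = -7 + x² - A)
O(E) = -4/9 (O(E) = (⅑)*(-4) = -4/9)
P(C) = -40/9 (P(C) = -4 - 4/9 = -40/9)
f(11, -6)*P(-5*(-3)) + 33 = (-7 + 11² - 1*(-6))*(-40/9) + 33 = (-7 + 121 + 6)*(-40/9) + 33 = 120*(-40/9) + 33 = -1600/3 + 33 = -1501/3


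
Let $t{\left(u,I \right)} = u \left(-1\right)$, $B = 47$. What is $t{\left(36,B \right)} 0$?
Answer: $0$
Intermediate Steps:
$t{\left(u,I \right)} = - u$
$t{\left(36,B \right)} 0 = \left(-1\right) 36 \cdot 0 = \left(-36\right) 0 = 0$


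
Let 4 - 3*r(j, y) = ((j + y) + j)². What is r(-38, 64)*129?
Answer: -6020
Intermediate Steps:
r(j, y) = 4/3 - (y + 2*j)²/3 (r(j, y) = 4/3 - ((j + y) + j)²/3 = 4/3 - (y + 2*j)²/3)
r(-38, 64)*129 = (4/3 - (64 + 2*(-38))²/3)*129 = (4/3 - (64 - 76)²/3)*129 = (4/3 - ⅓*(-12)²)*129 = (4/3 - ⅓*144)*129 = (4/3 - 48)*129 = -140/3*129 = -6020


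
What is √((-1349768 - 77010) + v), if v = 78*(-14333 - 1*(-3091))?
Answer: I*√2303654 ≈ 1517.8*I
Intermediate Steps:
v = -876876 (v = 78*(-14333 + 3091) = 78*(-11242) = -876876)
√((-1349768 - 77010) + v) = √((-1349768 - 77010) - 876876) = √(-1426778 - 876876) = √(-2303654) = I*√2303654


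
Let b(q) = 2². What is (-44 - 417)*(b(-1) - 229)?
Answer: 103725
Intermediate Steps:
b(q) = 4
(-44 - 417)*(b(-1) - 229) = (-44 - 417)*(4 - 229) = -461*(-225) = 103725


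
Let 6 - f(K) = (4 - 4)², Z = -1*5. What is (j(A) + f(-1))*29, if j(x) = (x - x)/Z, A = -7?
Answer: 174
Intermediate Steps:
Z = -5
j(x) = 0 (j(x) = (x - x)/(-5) = 0*(-⅕) = 0)
f(K) = 6 (f(K) = 6 - (4 - 4)² = 6 - 1*0² = 6 - 1*0 = 6 + 0 = 6)
(j(A) + f(-1))*29 = (0 + 6)*29 = 6*29 = 174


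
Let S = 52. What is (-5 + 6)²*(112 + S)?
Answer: 164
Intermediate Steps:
(-5 + 6)²*(112 + S) = (-5 + 6)²*(112 + 52) = 1²*164 = 1*164 = 164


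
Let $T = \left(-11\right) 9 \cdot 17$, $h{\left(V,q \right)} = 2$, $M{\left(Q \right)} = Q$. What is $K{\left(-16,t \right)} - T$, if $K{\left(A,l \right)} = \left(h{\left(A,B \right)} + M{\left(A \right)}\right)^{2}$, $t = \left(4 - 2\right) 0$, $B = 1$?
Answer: $1879$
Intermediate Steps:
$t = 0$ ($t = 2 \cdot 0 = 0$)
$K{\left(A,l \right)} = \left(2 + A\right)^{2}$
$T = -1683$ ($T = \left(-99\right) 17 = -1683$)
$K{\left(-16,t \right)} - T = \left(2 - 16\right)^{2} - -1683 = \left(-14\right)^{2} + 1683 = 196 + 1683 = 1879$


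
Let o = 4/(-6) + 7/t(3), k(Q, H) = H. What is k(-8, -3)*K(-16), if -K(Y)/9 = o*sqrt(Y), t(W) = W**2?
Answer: 12*I ≈ 12.0*I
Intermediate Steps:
o = 1/9 (o = 4/(-6) + 7/(3**2) = 4*(-1/6) + 7/9 = -2/3 + 7*(1/9) = -2/3 + 7/9 = 1/9 ≈ 0.11111)
K(Y) = -sqrt(Y)
k(-8, -3)*K(-16) = -(-3)*sqrt(-16) = -(-3)*4*I = -(-12)*I = 12*I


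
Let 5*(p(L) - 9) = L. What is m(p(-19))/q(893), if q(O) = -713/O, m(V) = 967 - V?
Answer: -4294437/3565 ≈ -1204.6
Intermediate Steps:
p(L) = 9 + L/5
m(p(-19))/q(893) = (967 - (9 + (1/5)*(-19)))/((-713/893)) = (967 - (9 - 19/5))/((-713*1/893)) = (967 - 1*26/5)/(-713/893) = (967 - 26/5)*(-893/713) = (4809/5)*(-893/713) = -4294437/3565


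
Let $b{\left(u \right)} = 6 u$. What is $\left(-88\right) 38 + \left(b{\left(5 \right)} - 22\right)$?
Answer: $-3336$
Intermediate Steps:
$\left(-88\right) 38 + \left(b{\left(5 \right)} - 22\right) = \left(-88\right) 38 + \left(6 \cdot 5 - 22\right) = -3344 + \left(30 - 22\right) = -3344 + 8 = -3336$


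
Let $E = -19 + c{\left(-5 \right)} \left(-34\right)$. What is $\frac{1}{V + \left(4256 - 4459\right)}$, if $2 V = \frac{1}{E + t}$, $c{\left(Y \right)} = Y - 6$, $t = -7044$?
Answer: $- \frac{13378}{2715735} \approx -0.0049261$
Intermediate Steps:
$c{\left(Y \right)} = -6 + Y$
$E = 355$ ($E = -19 + \left(-6 - 5\right) \left(-34\right) = -19 - -374 = -19 + 374 = 355$)
$V = - \frac{1}{13378}$ ($V = \frac{1}{2 \left(355 - 7044\right)} = \frac{1}{2 \left(-6689\right)} = \frac{1}{2} \left(- \frac{1}{6689}\right) = - \frac{1}{13378} \approx -7.475 \cdot 10^{-5}$)
$\frac{1}{V + \left(4256 - 4459\right)} = \frac{1}{- \frac{1}{13378} + \left(4256 - 4459\right)} = \frac{1}{- \frac{1}{13378} - 203} = \frac{1}{- \frac{2715735}{13378}} = - \frac{13378}{2715735}$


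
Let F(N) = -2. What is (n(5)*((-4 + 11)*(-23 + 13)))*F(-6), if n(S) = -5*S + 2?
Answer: -3220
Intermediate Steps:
n(S) = 2 - 5*S
(n(5)*((-4 + 11)*(-23 + 13)))*F(-6) = ((2 - 5*5)*((-4 + 11)*(-23 + 13)))*(-2) = ((2 - 25)*(7*(-10)))*(-2) = -23*(-70)*(-2) = 1610*(-2) = -3220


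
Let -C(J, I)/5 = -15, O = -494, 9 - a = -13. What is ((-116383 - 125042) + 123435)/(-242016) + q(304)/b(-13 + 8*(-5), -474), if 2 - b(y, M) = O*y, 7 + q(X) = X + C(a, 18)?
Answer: 124956177/263999120 ≈ 0.47332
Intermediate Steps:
a = 22 (a = 9 - 1*(-13) = 9 + 13 = 22)
C(J, I) = 75 (C(J, I) = -5*(-15) = 75)
q(X) = 68 + X (q(X) = -7 + (X + 75) = -7 + (75 + X) = 68 + X)
b(y, M) = 2 + 494*y (b(y, M) = 2 - (-494)*y = 2 + 494*y)
((-116383 - 125042) + 123435)/(-242016) + q(304)/b(-13 + 8*(-5), -474) = ((-116383 - 125042) + 123435)/(-242016) + (68 + 304)/(2 + 494*(-13 + 8*(-5))) = (-241425 + 123435)*(-1/242016) + 372/(2 + 494*(-13 - 40)) = -117990*(-1/242016) + 372/(2 + 494*(-53)) = 19665/40336 + 372/(2 - 26182) = 19665/40336 + 372/(-26180) = 19665/40336 + 372*(-1/26180) = 19665/40336 - 93/6545 = 124956177/263999120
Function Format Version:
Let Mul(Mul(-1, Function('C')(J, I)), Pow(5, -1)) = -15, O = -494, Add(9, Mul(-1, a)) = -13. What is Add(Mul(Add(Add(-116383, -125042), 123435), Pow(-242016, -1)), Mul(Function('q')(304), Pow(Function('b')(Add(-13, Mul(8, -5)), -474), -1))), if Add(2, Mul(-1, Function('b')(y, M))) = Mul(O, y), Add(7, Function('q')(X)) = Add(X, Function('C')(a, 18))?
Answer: Rational(124956177, 263999120) ≈ 0.47332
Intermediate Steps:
a = 22 (a = Add(9, Mul(-1, -13)) = Add(9, 13) = 22)
Function('C')(J, I) = 75 (Function('C')(J, I) = Mul(-5, -15) = 75)
Function('q')(X) = Add(68, X) (Function('q')(X) = Add(-7, Add(X, 75)) = Add(-7, Add(75, X)) = Add(68, X))
Function('b')(y, M) = Add(2, Mul(494, y)) (Function('b')(y, M) = Add(2, Mul(-1, Mul(-494, y))) = Add(2, Mul(494, y)))
Add(Mul(Add(Add(-116383, -125042), 123435), Pow(-242016, -1)), Mul(Function('q')(304), Pow(Function('b')(Add(-13, Mul(8, -5)), -474), -1))) = Add(Mul(Add(Add(-116383, -125042), 123435), Pow(-242016, -1)), Mul(Add(68, 304), Pow(Add(2, Mul(494, Add(-13, Mul(8, -5)))), -1))) = Add(Mul(Add(-241425, 123435), Rational(-1, 242016)), Mul(372, Pow(Add(2, Mul(494, Add(-13, -40))), -1))) = Add(Mul(-117990, Rational(-1, 242016)), Mul(372, Pow(Add(2, Mul(494, -53)), -1))) = Add(Rational(19665, 40336), Mul(372, Pow(Add(2, -26182), -1))) = Add(Rational(19665, 40336), Mul(372, Pow(-26180, -1))) = Add(Rational(19665, 40336), Mul(372, Rational(-1, 26180))) = Add(Rational(19665, 40336), Rational(-93, 6545)) = Rational(124956177, 263999120)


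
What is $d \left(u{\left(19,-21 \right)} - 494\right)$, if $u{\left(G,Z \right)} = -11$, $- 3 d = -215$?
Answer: $- \frac{108575}{3} \approx -36192.0$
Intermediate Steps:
$d = \frac{215}{3}$ ($d = \left(- \frac{1}{3}\right) \left(-215\right) = \frac{215}{3} \approx 71.667$)
$d \left(u{\left(19,-21 \right)} - 494\right) = \frac{215 \left(-11 - 494\right)}{3} = \frac{215}{3} \left(-505\right) = - \frac{108575}{3}$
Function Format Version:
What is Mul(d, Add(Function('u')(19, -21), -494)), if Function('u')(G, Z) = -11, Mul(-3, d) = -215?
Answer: Rational(-108575, 3) ≈ -36192.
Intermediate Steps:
d = Rational(215, 3) (d = Mul(Rational(-1, 3), -215) = Rational(215, 3) ≈ 71.667)
Mul(d, Add(Function('u')(19, -21), -494)) = Mul(Rational(215, 3), Add(-11, -494)) = Mul(Rational(215, 3), -505) = Rational(-108575, 3)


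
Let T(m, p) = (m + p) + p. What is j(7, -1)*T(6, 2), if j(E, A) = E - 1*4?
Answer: 30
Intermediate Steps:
j(E, A) = -4 + E (j(E, A) = E - 4 = -4 + E)
T(m, p) = m + 2*p
j(7, -1)*T(6, 2) = (-4 + 7)*(6 + 2*2) = 3*(6 + 4) = 3*10 = 30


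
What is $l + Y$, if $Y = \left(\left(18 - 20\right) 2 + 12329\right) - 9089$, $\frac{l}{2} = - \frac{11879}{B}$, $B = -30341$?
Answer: $\frac{98207234}{30341} \approx 3236.8$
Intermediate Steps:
$l = \frac{23758}{30341}$ ($l = 2 \left(- \frac{11879}{-30341}\right) = 2 \left(\left(-11879\right) \left(- \frac{1}{30341}\right)\right) = 2 \cdot \frac{11879}{30341} = \frac{23758}{30341} \approx 0.78303$)
$Y = 3236$ ($Y = \left(\left(-2\right) 2 + 12329\right) - 9089 = \left(-4 + 12329\right) - 9089 = 12325 - 9089 = 3236$)
$l + Y = \frac{23758}{30341} + 3236 = \frac{98207234}{30341}$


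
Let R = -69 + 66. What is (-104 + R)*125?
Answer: -13375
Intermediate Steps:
R = -3
(-104 + R)*125 = (-104 - 3)*125 = -107*125 = -13375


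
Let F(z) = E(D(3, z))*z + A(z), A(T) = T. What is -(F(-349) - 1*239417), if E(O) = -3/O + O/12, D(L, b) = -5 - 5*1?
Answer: 3593698/15 ≈ 2.3958e+5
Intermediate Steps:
D(L, b) = -10 (D(L, b) = -5 - 5 = -10)
E(O) = -3/O + O/12 (E(O) = -3/O + O*(1/12) = -3/O + O/12)
F(z) = 7*z/15 (F(z) = (-3/(-10) + (1/12)*(-10))*z + z = (-3*(-1/10) - 5/6)*z + z = (3/10 - 5/6)*z + z = -8*z/15 + z = 7*z/15)
-(F(-349) - 1*239417) = -((7/15)*(-349) - 1*239417) = -(-2443/15 - 239417) = -1*(-3593698/15) = 3593698/15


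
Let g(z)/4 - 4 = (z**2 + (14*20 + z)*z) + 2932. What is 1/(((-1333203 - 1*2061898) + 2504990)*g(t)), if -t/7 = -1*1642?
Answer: -1/952224113405632 ≈ -1.0502e-15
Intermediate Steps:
t = 11494 (t = -(-7)*1642 = -7*(-1642) = 11494)
g(z) = 11744 + 4*z**2 + 4*z*(280 + z) (g(z) = 16 + 4*((z**2 + (14*20 + z)*z) + 2932) = 16 + 4*((z**2 + (280 + z)*z) + 2932) = 16 + 4*((z**2 + z*(280 + z)) + 2932) = 16 + 4*(2932 + z**2 + z*(280 + z)) = 16 + (11728 + 4*z**2 + 4*z*(280 + z)) = 11744 + 4*z**2 + 4*z*(280 + z))
1/(((-1333203 - 1*2061898) + 2504990)*g(t)) = 1/(((-1333203 - 1*2061898) + 2504990)*(11744 + 8*11494**2 + 1120*11494)) = 1/(((-1333203 - 2061898) + 2504990)*(11744 + 8*132112036 + 12873280)) = 1/((-3395101 + 2504990)*(11744 + 1056896288 + 12873280)) = 1/(-890111*1069781312) = -1/890111*1/1069781312 = -1/952224113405632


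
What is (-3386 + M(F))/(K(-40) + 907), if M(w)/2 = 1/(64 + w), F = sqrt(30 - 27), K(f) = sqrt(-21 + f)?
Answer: 2*(-108351 - 1693*sqrt(3))/((64 + sqrt(3))*(907 + I*sqrt(61))) ≈ -3.7329 + 0.032144*I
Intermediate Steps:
F = sqrt(3) ≈ 1.7320
M(w) = 2/(64 + w)
(-3386 + M(F))/(K(-40) + 907) = (-3386 + 2/(64 + sqrt(3)))/(sqrt(-21 - 40) + 907) = (-3386 + 2/(64 + sqrt(3)))/(sqrt(-61) + 907) = (-3386 + 2/(64 + sqrt(3)))/(I*sqrt(61) + 907) = (-3386 + 2/(64 + sqrt(3)))/(907 + I*sqrt(61))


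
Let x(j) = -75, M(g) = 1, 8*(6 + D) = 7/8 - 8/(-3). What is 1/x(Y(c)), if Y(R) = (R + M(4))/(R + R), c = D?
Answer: -1/75 ≈ -0.013333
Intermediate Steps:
D = -1067/192 (D = -6 + (7/8 - 8/(-3))/8 = -6 + (7*(1/8) - 8*(-1/3))/8 = -6 + (7/8 + 8/3)/8 = -6 + (1/8)*(85/24) = -6 + 85/192 = -1067/192 ≈ -5.5573)
c = -1067/192 ≈ -5.5573
Y(R) = (1 + R)/(2*R) (Y(R) = (R + 1)/(R + R) = (1 + R)/((2*R)) = (1 + R)*(1/(2*R)) = (1 + R)/(2*R))
1/x(Y(c)) = 1/(-75) = -1/75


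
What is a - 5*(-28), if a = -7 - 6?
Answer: 127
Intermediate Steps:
a = -13
a - 5*(-28) = -13 - 5*(-28) = -13 + 140 = 127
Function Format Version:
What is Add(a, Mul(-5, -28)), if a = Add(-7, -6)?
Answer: 127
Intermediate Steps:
a = -13
Add(a, Mul(-5, -28)) = Add(-13, Mul(-5, -28)) = Add(-13, 140) = 127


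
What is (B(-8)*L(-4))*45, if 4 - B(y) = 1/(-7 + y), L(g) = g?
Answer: -732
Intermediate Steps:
B(y) = 4 - 1/(-7 + y)
(B(-8)*L(-4))*45 = (((-29 + 4*(-8))/(-7 - 8))*(-4))*45 = (((-29 - 32)/(-15))*(-4))*45 = (-1/15*(-61)*(-4))*45 = ((61/15)*(-4))*45 = -244/15*45 = -732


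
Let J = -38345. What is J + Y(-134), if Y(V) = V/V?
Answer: -38344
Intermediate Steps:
Y(V) = 1
J + Y(-134) = -38345 + 1 = -38344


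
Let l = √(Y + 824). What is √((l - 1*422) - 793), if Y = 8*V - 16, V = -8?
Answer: √(-1215 + 2*√186) ≈ 34.463*I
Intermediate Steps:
Y = -80 (Y = 8*(-8) - 16 = -64 - 16 = -80)
l = 2*√186 (l = √(-80 + 824) = √744 = 2*√186 ≈ 27.276)
√((l - 1*422) - 793) = √((2*√186 - 1*422) - 793) = √((2*√186 - 422) - 793) = √((-422 + 2*√186) - 793) = √(-1215 + 2*√186)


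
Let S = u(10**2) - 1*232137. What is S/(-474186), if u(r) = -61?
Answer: 116099/237093 ≈ 0.48968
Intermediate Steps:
S = -232198 (S = -61 - 1*232137 = -61 - 232137 = -232198)
S/(-474186) = -232198/(-474186) = -232198*(-1/474186) = 116099/237093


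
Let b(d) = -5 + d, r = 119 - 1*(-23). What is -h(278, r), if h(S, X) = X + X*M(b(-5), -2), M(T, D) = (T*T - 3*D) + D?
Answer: -14910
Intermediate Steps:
r = 142 (r = 119 + 23 = 142)
M(T, D) = T² - 2*D (M(T, D) = (T² - 3*D) + D = T² - 2*D)
h(S, X) = 105*X (h(S, X) = X + X*((-5 - 5)² - 2*(-2)) = X + X*((-10)² + 4) = X + X*(100 + 4) = X + X*104 = X + 104*X = 105*X)
-h(278, r) = -105*142 = -1*14910 = -14910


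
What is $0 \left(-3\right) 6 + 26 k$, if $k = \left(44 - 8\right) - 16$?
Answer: $520$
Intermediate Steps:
$k = 20$ ($k = 36 - 16 = 20$)
$0 \left(-3\right) 6 + 26 k = 0 \left(-3\right) 6 + 26 \cdot 20 = 0 \cdot 6 + 520 = 0 + 520 = 520$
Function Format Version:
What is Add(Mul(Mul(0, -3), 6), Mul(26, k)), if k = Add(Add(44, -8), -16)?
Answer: 520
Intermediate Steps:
k = 20 (k = Add(36, -16) = 20)
Add(Mul(Mul(0, -3), 6), Mul(26, k)) = Add(Mul(Mul(0, -3), 6), Mul(26, 20)) = Add(Mul(0, 6), 520) = Add(0, 520) = 520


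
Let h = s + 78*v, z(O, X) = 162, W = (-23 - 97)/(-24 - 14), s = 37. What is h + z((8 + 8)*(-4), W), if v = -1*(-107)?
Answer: 8545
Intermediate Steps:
W = 60/19 (W = -120/(-38) = -120*(-1/38) = 60/19 ≈ 3.1579)
v = 107
h = 8383 (h = 37 + 78*107 = 37 + 8346 = 8383)
h + z((8 + 8)*(-4), W) = 8383 + 162 = 8545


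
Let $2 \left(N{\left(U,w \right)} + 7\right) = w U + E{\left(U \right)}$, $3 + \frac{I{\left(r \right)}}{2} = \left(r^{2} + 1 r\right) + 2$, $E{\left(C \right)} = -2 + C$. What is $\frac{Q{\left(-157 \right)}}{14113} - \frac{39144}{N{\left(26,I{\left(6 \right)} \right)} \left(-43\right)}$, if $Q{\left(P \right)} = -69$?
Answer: $\frac{26155315}{30949809} \approx 0.84509$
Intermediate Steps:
$I{\left(r \right)} = -2 + 2 r + 2 r^{2}$ ($I{\left(r \right)} = -6 + 2 \left(\left(r^{2} + 1 r\right) + 2\right) = -6 + 2 \left(\left(r^{2} + r\right) + 2\right) = -6 + 2 \left(\left(r + r^{2}\right) + 2\right) = -6 + 2 \left(2 + r + r^{2}\right) = -6 + \left(4 + 2 r + 2 r^{2}\right) = -2 + 2 r + 2 r^{2}$)
$N{\left(U,w \right)} = -8 + \frac{U}{2} + \frac{U w}{2}$ ($N{\left(U,w \right)} = -7 + \frac{w U + \left(-2 + U\right)}{2} = -7 + \frac{U w + \left(-2 + U\right)}{2} = -7 + \frac{-2 + U + U w}{2} = -7 + \left(-1 + \frac{U}{2} + \frac{U w}{2}\right) = -8 + \frac{U}{2} + \frac{U w}{2}$)
$\frac{Q{\left(-157 \right)}}{14113} - \frac{39144}{N{\left(26,I{\left(6 \right)} \right)} \left(-43\right)} = - \frac{69}{14113} - \frac{39144}{\left(-8 + \frac{1}{2} \cdot 26 + \frac{1}{2} \cdot 26 \left(-2 + 2 \cdot 6 + 2 \cdot 6^{2}\right)\right) \left(-43\right)} = \left(-69\right) \frac{1}{14113} - \frac{39144}{\left(-8 + 13 + \frac{1}{2} \cdot 26 \left(-2 + 12 + 2 \cdot 36\right)\right) \left(-43\right)} = - \frac{69}{14113} - \frac{39144}{\left(-8 + 13 + \frac{1}{2} \cdot 26 \left(-2 + 12 + 72\right)\right) \left(-43\right)} = - \frac{69}{14113} - \frac{39144}{\left(-8 + 13 + \frac{1}{2} \cdot 26 \cdot 82\right) \left(-43\right)} = - \frac{69}{14113} - \frac{39144}{\left(-8 + 13 + 1066\right) \left(-43\right)} = - \frac{69}{14113} - \frac{39144}{1071 \left(-43\right)} = - \frac{69}{14113} - \frac{39144}{-46053} = - \frac{69}{14113} - - \frac{1864}{2193} = - \frac{69}{14113} + \frac{1864}{2193} = \frac{26155315}{30949809}$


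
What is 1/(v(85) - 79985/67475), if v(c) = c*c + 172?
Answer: 13495/99806518 ≈ 0.00013521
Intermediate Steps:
v(c) = 172 + c**2 (v(c) = c**2 + 172 = 172 + c**2)
1/(v(85) - 79985/67475) = 1/((172 + 85**2) - 79985/67475) = 1/((172 + 7225) - 79985*1/67475) = 1/(7397 - 15997/13495) = 1/(99806518/13495) = 13495/99806518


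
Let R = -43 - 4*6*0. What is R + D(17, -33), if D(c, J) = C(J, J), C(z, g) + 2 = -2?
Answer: -47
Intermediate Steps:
C(z, g) = -4 (C(z, g) = -2 - 2 = -4)
D(c, J) = -4
R = -43 (R = -43 - 24*0 = -43 + 0 = -43)
R + D(17, -33) = -43 - 4 = -47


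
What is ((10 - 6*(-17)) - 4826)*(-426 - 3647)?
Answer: 19200122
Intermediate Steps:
((10 - 6*(-17)) - 4826)*(-426 - 3647) = ((10 + 102) - 4826)*(-4073) = (112 - 4826)*(-4073) = -4714*(-4073) = 19200122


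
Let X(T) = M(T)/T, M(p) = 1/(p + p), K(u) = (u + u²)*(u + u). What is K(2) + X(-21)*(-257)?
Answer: 20911/882 ≈ 23.709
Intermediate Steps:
K(u) = 2*u*(u + u²) (K(u) = (u + u²)*(2*u) = 2*u*(u + u²))
M(p) = 1/(2*p)
X(T) = 1/(2*T²) (X(T) = (1/(2*T))/T = 1/(2*T²))
K(2) + X(-21)*(-257) = 2*2²*(1 + 2) + ((½)/(-21)²)*(-257) = 2*4*3 + ((½)*(1/441))*(-257) = 24 + (1/882)*(-257) = 24 - 257/882 = 20911/882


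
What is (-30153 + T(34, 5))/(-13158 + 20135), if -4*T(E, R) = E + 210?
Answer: -30214/6977 ≈ -4.3305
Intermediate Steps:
T(E, R) = -105/2 - E/4 (T(E, R) = -(E + 210)/4 = -(210 + E)/4 = -105/2 - E/4)
(-30153 + T(34, 5))/(-13158 + 20135) = (-30153 + (-105/2 - 1/4*34))/(-13158 + 20135) = (-30153 + (-105/2 - 17/2))/6977 = (-30153 - 61)*(1/6977) = -30214*1/6977 = -30214/6977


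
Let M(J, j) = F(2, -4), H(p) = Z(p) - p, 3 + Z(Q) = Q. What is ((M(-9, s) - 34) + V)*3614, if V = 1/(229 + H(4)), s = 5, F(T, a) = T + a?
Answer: -14699945/113 ≈ -1.3009e+5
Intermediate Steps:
Z(Q) = -3 + Q
H(p) = -3 (H(p) = (-3 + p) - p = -3)
M(J, j) = -2 (M(J, j) = 2 - 4 = -2)
V = 1/226 (V = 1/(229 - 3) = 1/226 ≈ 0.0044248)
((M(-9, s) - 34) + V)*3614 = ((-2 - 34) + 1/226)*3614 = (-36 + 1/226)*3614 = -8135/226*3614 = -14699945/113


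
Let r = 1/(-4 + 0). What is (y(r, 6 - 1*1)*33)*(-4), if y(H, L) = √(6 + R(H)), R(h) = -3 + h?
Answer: -66*√11 ≈ -218.90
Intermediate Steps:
r = -¼ (r = 1/(-4) = -¼ ≈ -0.25000)
y(H, L) = √(3 + H) (y(H, L) = √(6 + (-3 + H)) = √(3 + H))
(y(r, 6 - 1*1)*33)*(-4) = (√(3 - ¼)*33)*(-4) = (√(11/4)*33)*(-4) = ((√11/2)*33)*(-4) = (33*√11/2)*(-4) = -66*√11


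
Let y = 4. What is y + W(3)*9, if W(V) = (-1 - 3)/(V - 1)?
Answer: -14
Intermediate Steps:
W(V) = -4/(-1 + V)
y + W(3)*9 = 4 - 4/(-1 + 3)*9 = 4 - 4/2*9 = 4 - 4*1/2*9 = 4 - 2*9 = 4 - 18 = -14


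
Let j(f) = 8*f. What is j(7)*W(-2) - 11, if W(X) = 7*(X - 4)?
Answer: -2363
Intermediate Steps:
W(X) = -28 + 7*X (W(X) = 7*(-4 + X) = -28 + 7*X)
j(7)*W(-2) - 11 = (8*7)*(-28 + 7*(-2)) - 11 = 56*(-28 - 14) - 11 = 56*(-42) - 11 = -2352 - 11 = -2363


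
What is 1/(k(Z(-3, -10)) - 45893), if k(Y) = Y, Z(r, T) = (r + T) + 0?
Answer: -1/45906 ≈ -2.1784e-5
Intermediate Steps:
Z(r, T) = T + r (Z(r, T) = (T + r) + 0 = T + r)
1/(k(Z(-3, -10)) - 45893) = 1/((-10 - 3) - 45893) = 1/(-13 - 45893) = 1/(-45906) = -1/45906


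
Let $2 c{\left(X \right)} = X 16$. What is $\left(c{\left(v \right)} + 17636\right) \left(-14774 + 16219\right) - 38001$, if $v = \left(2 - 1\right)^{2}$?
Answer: $25457579$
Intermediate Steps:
$v = 1$ ($v = 1^{2} = 1$)
$c{\left(X \right)} = 8 X$ ($c{\left(X \right)} = \frac{X 16}{2} = \frac{16 X}{2} = 8 X$)
$\left(c{\left(v \right)} + 17636\right) \left(-14774 + 16219\right) - 38001 = \left(8 \cdot 1 + 17636\right) \left(-14774 + 16219\right) - 38001 = \left(8 + 17636\right) 1445 - 38001 = 17644 \cdot 1445 - 38001 = 25495580 - 38001 = 25457579$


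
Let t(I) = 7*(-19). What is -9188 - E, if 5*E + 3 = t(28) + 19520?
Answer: -65324/5 ≈ -13065.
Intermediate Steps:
t(I) = -133
E = 19384/5 (E = -⅗ + (-133 + 19520)/5 = -⅗ + (⅕)*19387 = -⅗ + 19387/5 = 19384/5 ≈ 3876.8)
-9188 - E = -9188 - 1*19384/5 = -9188 - 19384/5 = -65324/5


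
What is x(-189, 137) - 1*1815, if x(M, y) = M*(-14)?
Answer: 831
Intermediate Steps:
x(M, y) = -14*M
x(-189, 137) - 1*1815 = -14*(-189) - 1*1815 = 2646 - 1815 = 831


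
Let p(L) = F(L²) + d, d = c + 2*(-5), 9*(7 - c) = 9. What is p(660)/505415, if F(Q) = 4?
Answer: 0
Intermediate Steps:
c = 6 (c = 7 - ⅑*9 = 7 - 1 = 6)
d = -4 (d = 6 + 2*(-5) = 6 - 10 = -4)
p(L) = 0 (p(L) = 4 - 4 = 0)
p(660)/505415 = 0/505415 = 0*(1/505415) = 0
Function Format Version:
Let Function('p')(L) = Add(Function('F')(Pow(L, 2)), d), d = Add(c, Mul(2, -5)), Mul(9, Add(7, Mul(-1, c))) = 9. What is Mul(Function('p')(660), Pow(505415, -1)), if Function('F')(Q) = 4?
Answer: 0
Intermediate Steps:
c = 6 (c = Add(7, Mul(Rational(-1, 9), 9)) = Add(7, -1) = 6)
d = -4 (d = Add(6, Mul(2, -5)) = Add(6, -10) = -4)
Function('p')(L) = 0 (Function('p')(L) = Add(4, -4) = 0)
Mul(Function('p')(660), Pow(505415, -1)) = Mul(0, Pow(505415, -1)) = Mul(0, Rational(1, 505415)) = 0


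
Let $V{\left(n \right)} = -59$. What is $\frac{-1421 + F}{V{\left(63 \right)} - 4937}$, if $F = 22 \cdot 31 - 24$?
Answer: $\frac{763}{4996} \approx 0.15272$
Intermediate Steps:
$F = 658$ ($F = 682 - 24 = 658$)
$\frac{-1421 + F}{V{\left(63 \right)} - 4937} = \frac{-1421 + 658}{-59 - 4937} = - \frac{763}{-4996} = \left(-763\right) \left(- \frac{1}{4996}\right) = \frac{763}{4996}$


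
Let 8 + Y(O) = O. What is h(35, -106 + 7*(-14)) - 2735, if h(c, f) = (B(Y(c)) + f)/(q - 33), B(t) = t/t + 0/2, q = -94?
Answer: -347142/127 ≈ -2733.4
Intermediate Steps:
Y(O) = -8 + O
B(t) = 1 (B(t) = 1 + 0*(1/2) = 1 + 0 = 1)
h(c, f) = -1/127 - f/127 (h(c, f) = (1 + f)/(-94 - 33) = (1 + f)/(-127) = (1 + f)*(-1/127) = -1/127 - f/127)
h(35, -106 + 7*(-14)) - 2735 = (-1/127 - (-106 + 7*(-14))/127) - 2735 = (-1/127 - (-106 - 98)/127) - 2735 = (-1/127 - 1/127*(-204)) - 2735 = (-1/127 + 204/127) - 2735 = 203/127 - 2735 = -347142/127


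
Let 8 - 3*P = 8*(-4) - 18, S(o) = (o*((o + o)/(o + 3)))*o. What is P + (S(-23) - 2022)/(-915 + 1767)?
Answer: 156667/8520 ≈ 18.388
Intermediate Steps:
S(o) = 2*o³/(3 + o) (S(o) = (o*((2*o)/(3 + o)))*o = (o*(2*o/(3 + o)))*o = (2*o²/(3 + o))*o = 2*o³/(3 + o))
P = 58/3 (P = 8/3 - (8*(-4) - 18)/3 = 8/3 - (-32 - 18)/3 = 8/3 - ⅓*(-50) = 8/3 + 50/3 = 58/3 ≈ 19.333)
P + (S(-23) - 2022)/(-915 + 1767) = 58/3 + (2*(-23)³/(3 - 23) - 2022)/(-915 + 1767) = 58/3 + (2*(-12167)/(-20) - 2022)/852 = 58/3 + (2*(-12167)*(-1/20) - 2022)*(1/852) = 58/3 + (12167/10 - 2022)*(1/852) = 58/3 - 8053/10*1/852 = 58/3 - 8053/8520 = 156667/8520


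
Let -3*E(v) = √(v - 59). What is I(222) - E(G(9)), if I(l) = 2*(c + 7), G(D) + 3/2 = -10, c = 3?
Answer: 20 + I*√282/6 ≈ 20.0 + 2.7988*I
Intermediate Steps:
G(D) = -23/2 (G(D) = -3/2 - 10 = -23/2)
I(l) = 20 (I(l) = 2*(3 + 7) = 2*10 = 20)
E(v) = -√(-59 + v)/3 (E(v) = -√(v - 59)/3 = -√(-59 + v)/3)
I(222) - E(G(9)) = 20 - (-1)*√(-59 - 23/2)/3 = 20 - (-1)*√(-141/2)/3 = 20 - (-1)*I*√282/2/3 = 20 - (-1)*I*√282/6 = 20 + I*√282/6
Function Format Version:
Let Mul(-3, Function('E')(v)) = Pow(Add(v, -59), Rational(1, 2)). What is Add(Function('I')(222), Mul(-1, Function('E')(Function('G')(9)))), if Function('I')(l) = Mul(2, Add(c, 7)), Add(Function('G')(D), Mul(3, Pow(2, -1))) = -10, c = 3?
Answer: Add(20, Mul(Rational(1, 6), I, Pow(282, Rational(1, 2)))) ≈ Add(20.000, Mul(2.7988, I))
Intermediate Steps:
Function('G')(D) = Rational(-23, 2) (Function('G')(D) = Add(Rational(-3, 2), -10) = Rational(-23, 2))
Function('I')(l) = 20 (Function('I')(l) = Mul(2, Add(3, 7)) = Mul(2, 10) = 20)
Function('E')(v) = Mul(Rational(-1, 3), Pow(Add(-59, v), Rational(1, 2))) (Function('E')(v) = Mul(Rational(-1, 3), Pow(Add(v, -59), Rational(1, 2))) = Mul(Rational(-1, 3), Pow(Add(-59, v), Rational(1, 2))))
Add(Function('I')(222), Mul(-1, Function('E')(Function('G')(9)))) = Add(20, Mul(-1, Mul(Rational(-1, 3), Pow(Add(-59, Rational(-23, 2)), Rational(1, 2))))) = Add(20, Mul(-1, Mul(Rational(-1, 3), Pow(Rational(-141, 2), Rational(1, 2))))) = Add(20, Mul(-1, Mul(Rational(-1, 3), Mul(Rational(1, 2), I, Pow(282, Rational(1, 2)))))) = Add(20, Mul(-1, Mul(Rational(-1, 6), I, Pow(282, Rational(1, 2))))) = Add(20, Mul(Rational(1, 6), I, Pow(282, Rational(1, 2))))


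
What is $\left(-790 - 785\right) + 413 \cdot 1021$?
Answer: $420098$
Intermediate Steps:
$\left(-790 - 785\right) + 413 \cdot 1021 = -1575 + 421673 = 420098$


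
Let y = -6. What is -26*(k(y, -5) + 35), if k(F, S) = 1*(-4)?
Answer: -806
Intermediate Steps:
k(F, S) = -4
-26*(k(y, -5) + 35) = -26*(-4 + 35) = -26*31 = -806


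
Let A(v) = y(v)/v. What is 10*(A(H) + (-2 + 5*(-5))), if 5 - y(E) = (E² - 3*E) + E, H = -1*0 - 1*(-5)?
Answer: -290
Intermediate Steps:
H = 5 (H = 0 + 5 = 5)
y(E) = 5 - E² + 2*E (y(E) = 5 - ((E² - 3*E) + E) = 5 - (E² - 2*E) = 5 + (-E² + 2*E) = 5 - E² + 2*E)
A(v) = (5 - v² + 2*v)/v
10*(A(H) + (-2 + 5*(-5))) = 10*((2 - 1*5 + 5/5) + (-2 + 5*(-5))) = 10*((2 - 5 + 5*(⅕)) + (-2 - 25)) = 10*((2 - 5 + 1) - 27) = 10*(-2 - 27) = 10*(-29) = -290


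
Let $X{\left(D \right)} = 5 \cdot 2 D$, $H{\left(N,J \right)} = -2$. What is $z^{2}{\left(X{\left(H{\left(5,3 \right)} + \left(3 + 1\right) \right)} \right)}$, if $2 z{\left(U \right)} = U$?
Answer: $100$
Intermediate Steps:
$X{\left(D \right)} = 10 D$
$z{\left(U \right)} = \frac{U}{2}$
$z^{2}{\left(X{\left(H{\left(5,3 \right)} + \left(3 + 1\right) \right)} \right)} = \left(\frac{10 \left(-2 + \left(3 + 1\right)\right)}{2}\right)^{2} = \left(\frac{10 \left(-2 + 4\right)}{2}\right)^{2} = \left(\frac{10 \cdot 2}{2}\right)^{2} = \left(\frac{1}{2} \cdot 20\right)^{2} = 10^{2} = 100$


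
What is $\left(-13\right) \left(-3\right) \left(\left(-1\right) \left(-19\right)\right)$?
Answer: $741$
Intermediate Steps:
$\left(-13\right) \left(-3\right) \left(\left(-1\right) \left(-19\right)\right) = 39 \cdot 19 = 741$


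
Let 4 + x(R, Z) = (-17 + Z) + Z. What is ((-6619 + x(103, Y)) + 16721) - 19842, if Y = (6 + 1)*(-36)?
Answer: -10265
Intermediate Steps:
Y = -252 (Y = 7*(-36) = -252)
x(R, Z) = -21 + 2*Z (x(R, Z) = -4 + ((-17 + Z) + Z) = -4 + (-17 + 2*Z) = -21 + 2*Z)
((-6619 + x(103, Y)) + 16721) - 19842 = ((-6619 + (-21 + 2*(-252))) + 16721) - 19842 = ((-6619 + (-21 - 504)) + 16721) - 19842 = ((-6619 - 525) + 16721) - 19842 = (-7144 + 16721) - 19842 = 9577 - 19842 = -10265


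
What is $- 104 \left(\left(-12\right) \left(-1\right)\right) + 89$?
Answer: $-1159$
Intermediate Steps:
$- 104 \left(\left(-12\right) \left(-1\right)\right) + 89 = \left(-104\right) 12 + 89 = -1248 + 89 = -1159$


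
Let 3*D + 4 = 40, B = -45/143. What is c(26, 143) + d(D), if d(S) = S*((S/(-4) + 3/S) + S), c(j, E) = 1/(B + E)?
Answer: 2264987/20404 ≈ 111.01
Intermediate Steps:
B = -45/143 (B = -45*1/143 = -45/143 ≈ -0.31469)
D = 12 (D = -4/3 + (⅓)*40 = -4/3 + 40/3 = 12)
c(j, E) = 1/(-45/143 + E)
d(S) = S*(3/S + 3*S/4) (d(S) = S*((S*(-¼) + 3/S) + S) = S*((-S/4 + 3/S) + S) = S*((3/S - S/4) + S) = S*(3/S + 3*S/4))
c(26, 143) + d(D) = 143/(-45 + 143*143) + (3 + (¾)*12²) = 143/(-45 + 20449) + (3 + (¾)*144) = 143/20404 + (3 + 108) = 143*(1/20404) + 111 = 143/20404 + 111 = 2264987/20404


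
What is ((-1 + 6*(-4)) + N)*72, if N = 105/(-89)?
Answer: -167760/89 ≈ -1884.9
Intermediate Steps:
N = -105/89 (N = 105*(-1/89) = -105/89 ≈ -1.1798)
((-1 + 6*(-4)) + N)*72 = ((-1 + 6*(-4)) - 105/89)*72 = ((-1 - 24) - 105/89)*72 = (-25 - 105/89)*72 = -2330/89*72 = -167760/89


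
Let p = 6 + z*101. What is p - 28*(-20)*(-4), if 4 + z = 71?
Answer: 4533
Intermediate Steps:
z = 67 (z = -4 + 71 = 67)
p = 6773 (p = 6 + 67*101 = 6 + 6767 = 6773)
p - 28*(-20)*(-4) = 6773 - 28*(-20)*(-4) = 6773 - (-560)*(-4) = 6773 - 1*2240 = 6773 - 2240 = 4533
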